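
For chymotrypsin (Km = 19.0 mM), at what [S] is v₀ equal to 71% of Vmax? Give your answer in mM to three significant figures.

v/Vmax = [S]/(Km+[S]) = 0.71, so [S] = Km·0.71/(1 − 0.71) = 19.0 × 2.448.
[S] = 46.5 mM.

46.5 mM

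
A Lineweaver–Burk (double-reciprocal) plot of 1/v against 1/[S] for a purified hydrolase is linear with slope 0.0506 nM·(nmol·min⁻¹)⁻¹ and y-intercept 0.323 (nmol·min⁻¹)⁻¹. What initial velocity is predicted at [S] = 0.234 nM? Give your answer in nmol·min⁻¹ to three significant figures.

The y-intercept is 1/Vmax, so Vmax = 1/0.323 = 3.10 nmol·min⁻¹.
The slope is Km/Vmax, so Km = 0.0506 × 3.10 = 0.157 nM.
Then v = 3.10 × 0.234/(0.157 + 0.234) = 1.85 nmol·min⁻¹.

1.85 nmol·min⁻¹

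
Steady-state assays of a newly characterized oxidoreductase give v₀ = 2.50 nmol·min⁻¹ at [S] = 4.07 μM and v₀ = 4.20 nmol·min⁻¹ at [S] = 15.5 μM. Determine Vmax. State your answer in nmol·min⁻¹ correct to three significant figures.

From v = Vmax[S]/(Km+[S]), each point gives Vmax = v(Km+[S])/[S].
Equating: 2.50(Km+4.07)/4.07 = 4.20(Km+15.5)/15.5.
0.6143·Km + 2.50 = 0.2710·Km + 4.20, so (0.6143 − 0.2710)·Km = 4.20 − 2.50.
Km = 1.700/0.3433 = 4.95 μM; then Vmax = 2.50(4.95+4.07)/4.07 = 5.54 nmol·min⁻¹.

5.54 nmol·min⁻¹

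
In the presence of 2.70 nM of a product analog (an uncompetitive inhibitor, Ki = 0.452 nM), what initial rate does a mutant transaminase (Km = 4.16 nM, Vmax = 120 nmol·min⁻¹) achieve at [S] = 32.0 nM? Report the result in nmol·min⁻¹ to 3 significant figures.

16.9 nmol·min⁻¹

With α = 1 + [I]/Ki = 1 + 2.70/0.452 = 6.973, the uncompetitive rate law is v = (Vmax/α)·[S] / (Km/α + [S]).
v = (120/6.973)×32.0 / (4.16/6.973 + 32.0) = 550.7/32.60 = 16.9 nmol·min⁻¹.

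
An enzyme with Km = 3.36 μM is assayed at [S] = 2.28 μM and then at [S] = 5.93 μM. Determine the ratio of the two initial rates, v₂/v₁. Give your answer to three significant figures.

1.58

Since Vmax cancels, v₂/v₁ = [S]₂(Km+[S]₁) / [S]₁(Km+[S]₂).
= 5.93×(3.36+2.28) / (2.28×(3.36+5.93)) = 33.45/21.18 = 1.58.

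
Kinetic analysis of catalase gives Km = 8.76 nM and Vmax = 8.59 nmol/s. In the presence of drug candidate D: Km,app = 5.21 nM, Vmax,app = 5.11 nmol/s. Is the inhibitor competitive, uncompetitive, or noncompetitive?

uncompetitive

Both Km and Vmax decrease by the same factor (~1.68-fold) — characteristic of uncompetitive inhibition.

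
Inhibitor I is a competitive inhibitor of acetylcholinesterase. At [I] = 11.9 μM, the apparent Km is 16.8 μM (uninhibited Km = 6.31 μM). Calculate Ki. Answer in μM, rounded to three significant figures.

7.16 μM

Competitive: Km,app = α·Km with α = 1 + [I]/Ki.
α = Km,app/Km = 16.8/6.31 = 2.662.
Since α = 1 + [I]/Ki, [I]/Ki = 2.662 − 1 = 1.662 and Ki = 11.9/1.662 = 7.16 μM.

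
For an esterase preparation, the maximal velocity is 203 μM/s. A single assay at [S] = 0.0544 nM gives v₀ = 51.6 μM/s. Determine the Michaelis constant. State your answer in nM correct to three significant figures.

0.160 nM

v/Vmax = 51.6/203 = 0.2542 = [S]/(Km+[S]).
So Km + [S] = [S]/0.2542 = 0.2140 nM, giving Km = 0.2140 − 0.0544 = 0.160 nM.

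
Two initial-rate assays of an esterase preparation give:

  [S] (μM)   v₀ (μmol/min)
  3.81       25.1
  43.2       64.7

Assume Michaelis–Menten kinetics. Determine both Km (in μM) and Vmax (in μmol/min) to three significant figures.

Km = 7.78 μM; Vmax = 76.4 μmol/min

From v = Vmax[S]/(Km+[S]), each point gives Vmax = v(Km+[S])/[S].
Equating: 25.1(Km+3.81)/3.81 = 64.7(Km+43.2)/43.2.
6.588·Km + 25.1 = 1.498·Km + 64.7, so (6.588 − 1.498)·Km = 64.7 − 25.1.
Km = 39.60/5.090 = 7.78 μM; then Vmax = 25.1(7.78+3.81)/3.81 = 76.4 μmol/min.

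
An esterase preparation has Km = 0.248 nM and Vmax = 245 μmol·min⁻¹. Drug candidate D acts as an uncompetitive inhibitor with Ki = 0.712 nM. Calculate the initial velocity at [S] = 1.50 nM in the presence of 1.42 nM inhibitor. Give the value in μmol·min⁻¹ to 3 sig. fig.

77.5 μmol·min⁻¹

With α = 1 + [I]/Ki = 1 + 1.42/0.712 = 2.994, the uncompetitive rate law is v = (Vmax/α)·[S] / (Km/α + [S]).
v = (245/2.994)×1.50 / (0.248/2.994 + 1.50) = 122.7/1.583 = 77.5 μmol·min⁻¹.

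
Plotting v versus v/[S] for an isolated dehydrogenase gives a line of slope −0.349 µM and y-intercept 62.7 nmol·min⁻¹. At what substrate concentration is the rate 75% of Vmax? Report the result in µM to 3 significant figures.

The Eadie–Hofstee slope gives Km = 0.349 µM (slope = −Km).
v/Vmax = [S]/(Km+[S]) = 0.75 ⇒ [S] = Km·0.75/(1−0.75) = 0.349 × 3.000 = 1.05 µM.

1.05 µM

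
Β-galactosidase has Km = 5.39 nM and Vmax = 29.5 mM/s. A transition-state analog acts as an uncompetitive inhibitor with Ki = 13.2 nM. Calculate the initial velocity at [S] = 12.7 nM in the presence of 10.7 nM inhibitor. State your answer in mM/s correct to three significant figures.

α = 1 + [I]/Ki = 1 + 10.7/13.2 = 1.811.
For an uncompetitive inhibitor, both parameters are divided by α, giving Vmax/α and Km/α: Km,app = 2.98 nM, Vmax,app = 16.3 mM/s.
v = Vmax,app·[S]/(Km,app + [S]) = 16.3 × 12.7/(2.98 + 12.7) = 13.2 mM/s.

13.2 mM/s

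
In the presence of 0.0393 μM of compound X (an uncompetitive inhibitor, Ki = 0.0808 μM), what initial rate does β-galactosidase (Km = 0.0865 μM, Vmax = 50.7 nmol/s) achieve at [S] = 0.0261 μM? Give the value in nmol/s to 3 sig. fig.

10.6 nmol/s

α = 1 + [I]/Ki = 1 + 0.0393/0.0808 = 1.486.
For an uncompetitive inhibitor, both parameters are divided by α, giving Vmax/α and Km/α: Km,app = 0.0582 μM, Vmax,app = 34.1 nmol/s.
v = Vmax,app·[S]/(Km,app + [S]) = 34.1 × 0.0261/(0.0582 + 0.0261) = 10.6 nmol/s.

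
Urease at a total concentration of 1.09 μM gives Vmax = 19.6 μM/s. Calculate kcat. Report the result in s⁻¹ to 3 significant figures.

18.0 s⁻¹

kcat = Vmax/[E]total = 19.6 μM/s / 1.09 μM = 18.0 s⁻¹.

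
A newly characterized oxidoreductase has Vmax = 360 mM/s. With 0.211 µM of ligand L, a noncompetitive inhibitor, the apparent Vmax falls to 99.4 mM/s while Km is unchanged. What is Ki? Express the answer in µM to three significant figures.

Noncompetitive: Vmax,app = Vmax/α with α = 1 + [I]/Ki.
α = Vmax/Vmax,app = 360/99.4 = 3.622.
Ki = [I]/(α − 1) = 0.211/2.622 = 0.0805 µM.

0.0805 µM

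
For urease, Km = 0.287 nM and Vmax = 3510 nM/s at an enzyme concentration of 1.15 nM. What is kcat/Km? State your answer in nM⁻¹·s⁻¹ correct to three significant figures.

kcat = Vmax/[E]total = 3510/1.15 = 3050 s⁻¹.
kcat/Km = 3050/0.287 = 10600 nM⁻¹·s⁻¹.

10600 nM⁻¹·s⁻¹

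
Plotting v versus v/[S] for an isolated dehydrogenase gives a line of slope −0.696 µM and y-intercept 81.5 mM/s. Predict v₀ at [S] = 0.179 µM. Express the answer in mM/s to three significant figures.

16.7 mM/s

In the Eadie–Hofstee form v = Vmax − Km·(v/[S]), the slope is −Km and the intercept is Vmax, so Km = 0.696 µM and Vmax = 81.5 mM/s.
v = 81.5 × 0.179/(0.696 + 0.179) = 16.7 mM/s.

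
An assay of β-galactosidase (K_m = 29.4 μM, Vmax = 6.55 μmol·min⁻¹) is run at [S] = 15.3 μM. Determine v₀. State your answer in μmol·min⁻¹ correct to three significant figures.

2.24 μmol·min⁻¹

v = Vmax·[S]/(Km + [S]) = 6.55 × 15.3 / (29.4 + 15.3)
  = 100.2 / 44.70 = 2.24 μmol·min⁻¹.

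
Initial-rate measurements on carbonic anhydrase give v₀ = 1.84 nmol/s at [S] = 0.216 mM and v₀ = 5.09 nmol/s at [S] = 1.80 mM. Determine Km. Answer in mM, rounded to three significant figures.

In reciprocal form, 1/v = (Km/Vmax)·(1/[S]) + 1/Vmax. The two points give (1/[S], 1/v) = (4.630, 0.5435) and (0.5556, 0.1965).
Slope = (0.5435 − 0.1965)/(4.630 − 0.5556) = 0.08518; intercept = 0.5435 − 0.08518×4.630 = 0.1491.
Vmax = 1/intercept = 6.70 nmol/s; Km = slope × Vmax = 0.08518 × 6.70 = 0.571 mM.

0.571 mM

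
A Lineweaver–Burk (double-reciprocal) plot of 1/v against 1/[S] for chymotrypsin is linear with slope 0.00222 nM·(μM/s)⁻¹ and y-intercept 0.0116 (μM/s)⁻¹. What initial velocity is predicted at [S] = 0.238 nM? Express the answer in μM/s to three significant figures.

The y-intercept is 1/Vmax, so Vmax = 1/0.0116 = 86.2 μM/s.
The slope is Km/Vmax, so Km = 0.00222 × 86.2 = 0.191 nM.
Then v = 86.2 × 0.238/(0.191 + 0.238) = 47.8 μM/s.

47.8 μM/s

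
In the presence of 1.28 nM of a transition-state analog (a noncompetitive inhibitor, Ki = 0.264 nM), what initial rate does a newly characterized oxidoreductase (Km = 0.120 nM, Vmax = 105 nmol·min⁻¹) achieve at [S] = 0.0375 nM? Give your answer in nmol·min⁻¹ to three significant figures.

4.27 nmol·min⁻¹

α = 1 + [I]/Ki = 1 + 1.28/0.264 = 5.848.
For a noncompetitive inhibitor, Vmax is reduced to Vmax/α while Km is unchanged: Km,app = 0.120 nM, Vmax,app = 18.0 nmol·min⁻¹.
v = Vmax,app·[S]/(Km,app + [S]) = 18.0 × 0.0375/(0.120 + 0.0375) = 4.27 nmol·min⁻¹.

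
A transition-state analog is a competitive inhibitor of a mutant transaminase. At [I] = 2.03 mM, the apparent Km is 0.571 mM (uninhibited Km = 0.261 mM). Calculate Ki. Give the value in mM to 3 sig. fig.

Competitive: Km,app = α·Km with α = 1 + [I]/Ki.
α = Km,app/Km = 0.571/0.261 = 2.188.
Ki = [I]/(α − 1) = 2.03/1.188 = 1.71 mM.

1.71 mM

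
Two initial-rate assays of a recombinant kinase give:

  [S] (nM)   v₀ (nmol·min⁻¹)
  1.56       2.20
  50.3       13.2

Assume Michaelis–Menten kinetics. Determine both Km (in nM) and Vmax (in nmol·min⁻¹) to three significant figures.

Km = 9.58 nM; Vmax = 15.7 nmol·min⁻¹

In reciprocal form, 1/v = (Km/Vmax)·(1/[S]) + 1/Vmax. The two points give (1/[S], 1/v) = (0.6410, 0.4545) and (0.01988, 0.07576).
Slope = (0.4545 − 0.07576)/(0.6410 − 0.01988) = 0.6098; intercept = 0.4545 − 0.6098×0.6410 = 0.06363.
Vmax = 1/intercept = 15.7 nmol·min⁻¹; Km = slope × Vmax = 0.6098 × 15.7 = 9.58 nM.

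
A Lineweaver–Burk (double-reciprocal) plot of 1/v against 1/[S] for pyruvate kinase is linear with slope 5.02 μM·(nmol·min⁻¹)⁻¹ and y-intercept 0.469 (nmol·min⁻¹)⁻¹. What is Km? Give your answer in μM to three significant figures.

y-intercept = 1/Vmax ⇒ Vmax = 2.13 nmol·min⁻¹; slope = Km/Vmax ⇒ Km = slope × Vmax.
Km = 5.02 × 2.13 = 10.7 μM.

10.7 μM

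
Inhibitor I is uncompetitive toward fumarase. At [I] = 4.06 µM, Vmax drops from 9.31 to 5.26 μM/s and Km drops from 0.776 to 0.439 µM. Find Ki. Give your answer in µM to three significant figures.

Uncompetitive: Vmax,app = Vmax/α (and Km,app = Km/α) with α = 1 + [I]/Ki.
α = Vmax/Vmax,app = 9.31/5.26 = 1.770.
Since α = 1 + [I]/Ki, [I]/Ki = 1.770 − 1 = 0.7700 and Ki = 4.06/0.7700 = 5.27 µM.

5.27 µM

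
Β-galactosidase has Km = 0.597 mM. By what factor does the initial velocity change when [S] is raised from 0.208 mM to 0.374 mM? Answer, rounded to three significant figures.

The fractional saturations are [S]/(Km+[S]) = 0.208/0.8050 = 0.2584 and 0.374/0.9710 = 0.3852.
v₂/v₁ is just their ratio: 0.3852/0.2584 = 1.49.

1.49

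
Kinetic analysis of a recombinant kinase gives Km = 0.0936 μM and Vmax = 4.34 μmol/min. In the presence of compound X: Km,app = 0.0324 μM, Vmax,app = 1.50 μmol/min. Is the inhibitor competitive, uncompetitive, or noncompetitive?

Both Km and Vmax decrease by the same factor (~2.89-fold) — characteristic of uncompetitive inhibition.

uncompetitive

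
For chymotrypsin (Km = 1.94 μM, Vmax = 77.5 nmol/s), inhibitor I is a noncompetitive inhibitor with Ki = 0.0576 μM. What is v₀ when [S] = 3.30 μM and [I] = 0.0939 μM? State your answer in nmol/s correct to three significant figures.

α = 1 + [I]/Ki = 1 + 0.0939/0.0576 = 2.630.
For a noncompetitive inhibitor, Vmax is reduced to Vmax/α while Km is unchanged: Km,app = 1.94 μM, Vmax,app = 29.5 nmol/s.
v = Vmax,app·[S]/(Km,app + [S]) = 29.5 × 3.30/(1.94 + 3.30) = 18.6 nmol/s.

18.6 nmol/s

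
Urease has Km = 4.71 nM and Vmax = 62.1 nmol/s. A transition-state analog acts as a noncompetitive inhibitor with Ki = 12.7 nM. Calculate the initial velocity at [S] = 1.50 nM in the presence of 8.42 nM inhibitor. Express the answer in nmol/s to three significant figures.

With α = 1 + [I]/Ki = 1 + 8.42/12.7 = 1.663, the noncompetitive rate law is v = (Vmax/α)·[S] / (Km + [S]).
v = (62.1/1.663)×1.50 / (4.71 + 1.50) = 56.01/6.210 = 9.02 nmol/s.

9.02 nmol/s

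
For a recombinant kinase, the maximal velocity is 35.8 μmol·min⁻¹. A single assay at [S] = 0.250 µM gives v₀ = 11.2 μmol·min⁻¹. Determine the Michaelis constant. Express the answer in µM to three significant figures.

0.549 µM

v/Vmax = 11.2/35.8 = 0.3128 = [S]/(Km+[S]).
So Km + [S] = [S]/0.3128 = 0.7991 µM, giving Km = 0.7991 − 0.250 = 0.549 µM.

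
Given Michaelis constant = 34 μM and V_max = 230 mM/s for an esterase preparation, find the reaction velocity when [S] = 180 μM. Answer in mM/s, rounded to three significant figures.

[S]/(Km+[S]) = 180/214.0 = 0.8411, the fractional saturation.
v = 0.8411 × Vmax = 0.8411 × 230 = 193 mM/s.

193 mM/s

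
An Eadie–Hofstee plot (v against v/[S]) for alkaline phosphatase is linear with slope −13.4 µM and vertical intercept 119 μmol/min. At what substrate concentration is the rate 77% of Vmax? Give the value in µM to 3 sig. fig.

44.9 µM

The Eadie–Hofstee slope gives Km = 13.4 µM (slope = −Km).
v/Vmax = [S]/(Km+[S]) = 0.77 ⇒ [S] = Km·0.77/(1−0.77) = 13.4 × 3.348 = 44.9 µM.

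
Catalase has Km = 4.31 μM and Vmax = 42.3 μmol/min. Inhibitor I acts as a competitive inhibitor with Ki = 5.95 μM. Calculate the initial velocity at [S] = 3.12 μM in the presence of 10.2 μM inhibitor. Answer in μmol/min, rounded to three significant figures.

With α = 1 + [I]/Ki = 1 + 10.2/5.95 = 2.714, the competitive rate law is v = Vmax[S] / (αKm + [S]).
v = 42.3×3.12 / (2.714×4.31 + 3.12) = 132.0/14.82 = 8.91 μmol/min.

8.91 μmol/min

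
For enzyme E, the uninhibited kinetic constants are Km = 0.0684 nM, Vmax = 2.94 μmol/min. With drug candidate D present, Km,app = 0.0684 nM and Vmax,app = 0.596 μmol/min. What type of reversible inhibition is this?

Vmax decreases (2.94 → 0.596 μmol/min) while Km is unchanged — pure noncompetitive inhibition.

noncompetitive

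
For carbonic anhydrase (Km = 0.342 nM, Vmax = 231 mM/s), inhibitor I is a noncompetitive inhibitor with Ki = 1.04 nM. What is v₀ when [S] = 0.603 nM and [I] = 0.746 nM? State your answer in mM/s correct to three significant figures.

α = 1 + [I]/Ki = 1 + 0.746/1.04 = 1.717.
For a noncompetitive inhibitor, Vmax is reduced to Vmax/α while Km is unchanged: Km,app = 0.342 nM, Vmax,app = 135 mM/s.
v = Vmax,app·[S]/(Km,app + [S]) = 135 × 0.603/(0.342 + 0.603) = 85.8 mM/s.

85.8 mM/s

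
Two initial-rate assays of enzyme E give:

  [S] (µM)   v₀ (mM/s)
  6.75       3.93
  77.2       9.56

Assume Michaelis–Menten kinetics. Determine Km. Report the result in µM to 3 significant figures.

12.3 µM

In reciprocal form, 1/v = (Km/Vmax)·(1/[S]) + 1/Vmax. The two points give (1/[S], 1/v) = (0.1481, 0.2545) and (0.01295, 0.1046).
Slope = (0.2545 − 0.1046)/(0.1481 − 0.01295) = 1.108; intercept = 0.2545 − 1.108×0.1481 = 0.09024.
Vmax = 1/intercept = 11.1 mM/s; Km = slope × Vmax = 1.108 × 11.1 = 12.3 µM.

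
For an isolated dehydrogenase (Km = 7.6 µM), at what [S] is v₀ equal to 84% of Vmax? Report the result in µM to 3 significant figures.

39.9 µM

v/Vmax = [S]/(Km+[S]) = 0.84, so [S] = Km·0.84/(1 − 0.84) = 7.6 × 5.250.
[S] = 39.9 µM.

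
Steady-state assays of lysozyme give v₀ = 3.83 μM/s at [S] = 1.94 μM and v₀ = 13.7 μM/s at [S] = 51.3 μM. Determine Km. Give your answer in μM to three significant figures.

5.78 μM

In reciprocal form, 1/v = (Km/Vmax)·(1/[S]) + 1/Vmax. The two points give (1/[S], 1/v) = (0.5155, 0.2611) and (0.01949, 0.07299).
Slope = (0.2611 − 0.07299)/(0.5155 − 0.01949) = 0.3793; intercept = 0.2611 − 0.3793×0.5155 = 0.06560.
Vmax = 1/intercept = 15.2 μM/s; Km = slope × Vmax = 0.3793 × 15.2 = 5.78 μM.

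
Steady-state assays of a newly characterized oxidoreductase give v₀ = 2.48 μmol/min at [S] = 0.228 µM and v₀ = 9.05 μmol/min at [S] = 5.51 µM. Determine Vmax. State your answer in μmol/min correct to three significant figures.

In reciprocal form, 1/v = (Km/Vmax)·(1/[S]) + 1/Vmax. The two points give (1/[S], 1/v) = (4.386, 0.4032) and (0.1815, 0.1105).
Slope = (0.4032 − 0.1105)/(4.386 − 0.1815) = 0.06962; intercept = 0.4032 − 0.06962×4.386 = 0.09786.
Vmax = 1/intercept = 10.2 μmol/min; Km = slope × Vmax = 0.06962 × 10.2 = 0.711 µM.

10.2 μmol/min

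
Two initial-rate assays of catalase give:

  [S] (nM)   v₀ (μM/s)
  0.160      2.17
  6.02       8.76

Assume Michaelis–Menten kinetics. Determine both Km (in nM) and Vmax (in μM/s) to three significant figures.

In reciprocal form, 1/v = (Km/Vmax)·(1/[S]) + 1/Vmax. The two points give (1/[S], 1/v) = (6.250, 0.4608) and (0.1661, 0.1142).
Slope = (0.4608 − 0.1142)/(6.250 − 0.1661) = 0.05698; intercept = 0.4608 − 0.05698×6.250 = 0.1047.
Vmax = 1/intercept = 9.55 μM/s; Km = slope × Vmax = 0.05698 × 9.55 = 0.544 nM.

Km = 0.544 nM; Vmax = 9.55 μM/s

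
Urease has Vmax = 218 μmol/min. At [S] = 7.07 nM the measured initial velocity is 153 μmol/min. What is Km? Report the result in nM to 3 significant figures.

From v = Vmax[S]/(Km+[S]), Km = [S](Vmax − v)/v.
Km = 7.07 × (218 − 153) / 153 = 459.6/153 = 3.00 nM.

3.00 nM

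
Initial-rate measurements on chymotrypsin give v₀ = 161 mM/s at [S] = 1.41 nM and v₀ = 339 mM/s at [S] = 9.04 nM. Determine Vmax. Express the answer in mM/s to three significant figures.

From v = Vmax[S]/(Km+[S]), each point gives Vmax = v(Km+[S])/[S].
Equating: 161(Km+1.41)/1.41 = 339(Km+9.04)/9.04.
114.2·Km + 161 = 37.50·Km + 339, so (114.2 − 37.50)·Km = 339 − 161.
Km = 178.0/76.68 = 2.32 nM; then Vmax = 161(2.32+1.41)/1.41 = 426 mM/s.

426 mM/s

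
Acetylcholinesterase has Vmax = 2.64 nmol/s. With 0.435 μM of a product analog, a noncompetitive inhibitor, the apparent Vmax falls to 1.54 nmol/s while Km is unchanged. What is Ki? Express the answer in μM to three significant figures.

0.609 μM

Noncompetitive: Vmax,app = Vmax/α with α = 1 + [I]/Ki.
α = Vmax/Vmax,app = 2.64/1.54 = 1.714.
Ki = [I]/(α − 1) = 0.435/0.7143 = 0.609 μM.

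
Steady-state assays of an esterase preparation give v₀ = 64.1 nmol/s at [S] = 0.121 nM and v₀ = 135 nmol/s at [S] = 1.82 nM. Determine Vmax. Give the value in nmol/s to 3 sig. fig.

147 nmol/s

In reciprocal form, 1/v = (Km/Vmax)·(1/[S]) + 1/Vmax. The two points give (1/[S], 1/v) = (8.264, 0.01560) and (0.5495, 0.007407).
Slope = (0.01560 − 0.007407)/(8.264 − 0.5495) = 0.001062; intercept = 0.01560 − 0.001062×8.264 = 0.006824.
Vmax = 1/intercept = 147 nmol/s; Km = slope × Vmax = 0.001062 × 147 = 0.156 nM.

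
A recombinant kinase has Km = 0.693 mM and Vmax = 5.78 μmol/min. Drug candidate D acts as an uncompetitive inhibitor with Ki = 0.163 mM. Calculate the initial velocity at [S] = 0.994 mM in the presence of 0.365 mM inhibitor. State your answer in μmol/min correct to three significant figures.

α = 1 + [I]/Ki = 1 + 0.365/0.163 = 3.239.
For an uncompetitive inhibitor, both parameters are divided by α, giving Vmax/α and Km/α: Km,app = 0.214 mM, Vmax,app = 1.78 μmol/min.
v = Vmax,app·[S]/(Km,app + [S]) = 1.78 × 0.994/(0.214 + 0.994) = 1.47 μmol/min.

1.47 μmol/min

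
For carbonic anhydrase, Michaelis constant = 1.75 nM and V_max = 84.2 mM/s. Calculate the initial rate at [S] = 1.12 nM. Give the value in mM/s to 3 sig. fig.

32.9 mM/s

v = Vmax·[S]/(Km + [S]) = 84.2 × 1.12 / (1.75 + 1.12)
  = 94.30 / 2.870 = 32.9 mM/s.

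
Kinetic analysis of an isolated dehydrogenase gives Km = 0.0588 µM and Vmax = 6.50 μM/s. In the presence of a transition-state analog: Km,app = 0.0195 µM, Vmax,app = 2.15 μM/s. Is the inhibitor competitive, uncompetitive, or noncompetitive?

Both Km and Vmax decrease by the same factor (~3.02-fold) — characteristic of uncompetitive inhibition.

uncompetitive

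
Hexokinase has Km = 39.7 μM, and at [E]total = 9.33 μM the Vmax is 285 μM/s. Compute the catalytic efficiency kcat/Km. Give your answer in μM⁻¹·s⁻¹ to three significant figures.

kcat = Vmax/[E]total = 285/9.33 = 30.5 s⁻¹.
kcat/Km = 30.5/39.7 = 0.769 μM⁻¹·s⁻¹.

0.769 μM⁻¹·s⁻¹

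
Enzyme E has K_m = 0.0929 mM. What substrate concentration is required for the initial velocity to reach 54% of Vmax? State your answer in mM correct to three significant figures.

0.109 mM

v/Vmax = [S]/(Km+[S]) = 0.54, so [S] = Km·0.54/(1 − 0.54) = 0.0929 × 1.174.
[S] = 0.109 mM.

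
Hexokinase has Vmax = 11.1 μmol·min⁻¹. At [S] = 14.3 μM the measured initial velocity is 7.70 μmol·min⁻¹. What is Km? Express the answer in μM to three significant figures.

6.31 μM

v/Vmax = 7.70/11.1 = 0.6937 = [S]/(Km+[S]).
So Km + [S] = [S]/0.6937 = 20.61 μM, giving Km = 20.61 − 14.3 = 6.31 μM.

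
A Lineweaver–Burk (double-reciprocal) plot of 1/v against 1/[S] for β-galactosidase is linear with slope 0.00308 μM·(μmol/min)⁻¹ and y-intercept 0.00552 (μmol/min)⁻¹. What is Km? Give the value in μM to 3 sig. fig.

0.558 μM

y-intercept = 1/Vmax ⇒ Vmax = 181 μmol/min; slope = Km/Vmax ⇒ Km = slope × Vmax.
Km = 0.00308 × 181 = 0.558 μM.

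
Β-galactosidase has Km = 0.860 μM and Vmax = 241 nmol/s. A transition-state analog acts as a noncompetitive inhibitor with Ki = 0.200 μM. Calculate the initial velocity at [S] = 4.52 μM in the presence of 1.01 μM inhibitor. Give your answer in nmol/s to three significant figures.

33.5 nmol/s

With α = 1 + [I]/Ki = 1 + 1.01/0.200 = 6.050, the noncompetitive rate law is v = (Vmax/α)·[S] / (Km + [S]).
v = (241/6.050)×4.52 / (0.860 + 4.52) = 180.1/5.380 = 33.5 nmol/s.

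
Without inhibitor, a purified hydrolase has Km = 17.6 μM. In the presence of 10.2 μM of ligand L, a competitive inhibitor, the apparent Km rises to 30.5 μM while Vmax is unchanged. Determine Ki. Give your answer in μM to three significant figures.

Competitive: Km,app = α·Km with α = 1 + [I]/Ki.
α = Km,app/Km = 30.5/17.6 = 1.733.
Ki = [I]/(α − 1) = 10.2/0.7330 = 13.9 μM.

13.9 μM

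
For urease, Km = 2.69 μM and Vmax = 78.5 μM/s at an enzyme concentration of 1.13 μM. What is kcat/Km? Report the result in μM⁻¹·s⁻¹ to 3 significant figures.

kcat = Vmax/[E]total = 78.5/1.13 = 69.5 s⁻¹.
kcat/Km = 69.5/2.69 = 25.8 μM⁻¹·s⁻¹.

25.8 μM⁻¹·s⁻¹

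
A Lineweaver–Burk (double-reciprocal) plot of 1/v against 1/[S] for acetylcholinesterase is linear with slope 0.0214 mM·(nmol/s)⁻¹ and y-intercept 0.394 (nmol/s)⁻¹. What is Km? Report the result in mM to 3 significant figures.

y-intercept = 1/Vmax ⇒ Vmax = 2.54 nmol/s; slope = Km/Vmax ⇒ Km = slope × Vmax.
Km = 0.0214 × 2.54 = 0.0543 mM.

0.0543 mM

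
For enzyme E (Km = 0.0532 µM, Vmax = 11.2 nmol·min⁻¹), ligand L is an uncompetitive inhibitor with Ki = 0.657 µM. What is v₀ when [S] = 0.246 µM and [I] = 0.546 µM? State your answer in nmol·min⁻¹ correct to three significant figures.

5.47 nmol·min⁻¹

With α = 1 + [I]/Ki = 1 + 0.546/0.657 = 1.831, the uncompetitive rate law is v = (Vmax/α)·[S] / (Km/α + [S]).
v = (11.2/1.831)×0.246 / (0.0532/1.831 + 0.246) = 1.505/0.2751 = 5.47 nmol·min⁻¹.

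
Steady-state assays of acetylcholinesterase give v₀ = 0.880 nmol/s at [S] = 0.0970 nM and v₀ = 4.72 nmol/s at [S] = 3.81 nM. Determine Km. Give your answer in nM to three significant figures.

0.490 nM

In reciprocal form, 1/v = (Km/Vmax)·(1/[S]) + 1/Vmax. The two points give (1/[S], 1/v) = (10.31, 1.136) and (0.2625, 0.2119).
Slope = (1.136 − 0.2119)/(10.31 − 0.2625) = 0.09202; intercept = 1.136 − 0.09202×10.31 = 0.1877.
Vmax = 1/intercept = 5.33 nmol/s; Km = slope × Vmax = 0.09202 × 5.33 = 0.490 nM.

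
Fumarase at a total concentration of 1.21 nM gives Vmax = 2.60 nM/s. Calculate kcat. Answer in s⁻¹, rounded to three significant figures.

2.15 s⁻¹

kcat = Vmax/[E]total = 2.60 nM/s / 1.21 nM = 2.15 s⁻¹.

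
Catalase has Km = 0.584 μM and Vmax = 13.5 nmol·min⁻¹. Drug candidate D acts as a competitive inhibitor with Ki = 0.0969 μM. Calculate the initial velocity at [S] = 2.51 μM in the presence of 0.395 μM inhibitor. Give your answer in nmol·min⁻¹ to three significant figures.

6.19 nmol·min⁻¹

α = 1 + [I]/Ki = 1 + 0.395/0.0969 = 5.076.
For a competitive inhibitor, Vmax is unchanged and the apparent Km becomes α·Km: Km,app = 2.96 μM, Vmax,app = 13.5 nmol·min⁻¹.
v = Vmax,app·[S]/(Km,app + [S]) = 13.5 × 2.51/(2.96 + 2.51) = 6.19 nmol·min⁻¹.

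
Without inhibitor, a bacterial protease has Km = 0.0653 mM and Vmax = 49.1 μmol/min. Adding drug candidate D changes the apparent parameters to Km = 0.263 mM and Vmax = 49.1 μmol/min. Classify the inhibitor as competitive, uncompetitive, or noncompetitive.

Km increases (0.0653 → 0.263 mM) while Vmax is unchanged — the hallmark of competitive inhibition.

competitive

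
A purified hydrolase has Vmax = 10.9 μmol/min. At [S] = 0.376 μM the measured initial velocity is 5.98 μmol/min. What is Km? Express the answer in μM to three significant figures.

From v = Vmax[S]/(Km+[S]), Km = [S](Vmax − v)/v.
Km = 0.376 × (10.9 − 5.98) / 5.98 = 1.850/5.98 = 0.309 μM.

0.309 μM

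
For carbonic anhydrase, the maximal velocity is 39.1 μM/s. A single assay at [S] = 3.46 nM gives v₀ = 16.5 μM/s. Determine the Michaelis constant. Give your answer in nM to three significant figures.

4.74 nM

From v = Vmax[S]/(Km+[S]), Km = [S](Vmax − v)/v.
Km = 3.46 × (39.1 − 16.5) / 16.5 = 78.20/16.5 = 4.74 nM.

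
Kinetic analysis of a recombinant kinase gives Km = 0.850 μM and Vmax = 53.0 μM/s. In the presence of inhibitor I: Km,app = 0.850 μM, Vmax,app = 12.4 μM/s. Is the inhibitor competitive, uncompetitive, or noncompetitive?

noncompetitive

Vmax decreases (53.0 → 12.4 μM/s) while Km is unchanged — pure noncompetitive inhibition.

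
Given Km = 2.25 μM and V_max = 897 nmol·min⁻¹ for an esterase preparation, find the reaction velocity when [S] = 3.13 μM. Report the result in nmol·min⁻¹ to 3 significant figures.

522 nmol·min⁻¹

[S]/(Km+[S]) = 3.13/5.380 = 0.5818, the fractional saturation.
v = 0.5818 × Vmax = 0.5818 × 897 = 522 nmol·min⁻¹.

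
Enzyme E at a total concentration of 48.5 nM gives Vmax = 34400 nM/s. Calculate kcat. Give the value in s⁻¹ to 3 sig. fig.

709 s⁻¹

kcat = Vmax/[E]total = 34400 nM/s / 48.5 nM = 709 s⁻¹.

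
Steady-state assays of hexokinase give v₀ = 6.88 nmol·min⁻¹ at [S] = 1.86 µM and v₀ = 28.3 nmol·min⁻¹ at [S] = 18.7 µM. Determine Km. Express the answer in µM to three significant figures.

From v = Vmax[S]/(Km+[S]), each point gives Vmax = v(Km+[S])/[S].
Equating: 6.88(Km+1.86)/1.86 = 28.3(Km+18.7)/18.7.
3.699·Km + 6.88 = 1.513·Km + 28.3, so (3.699 − 1.513)·Km = 28.3 − 6.88.
Km = 21.42/2.186 = 9.80 µM; then Vmax = 6.88(9.80+1.86)/1.86 = 43.1 nmol·min⁻¹.

9.80 µM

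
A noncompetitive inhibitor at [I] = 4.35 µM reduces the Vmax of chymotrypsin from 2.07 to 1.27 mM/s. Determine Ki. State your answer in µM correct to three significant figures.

6.91 µM

Noncompetitive: Vmax,app = Vmax/α with α = 1 + [I]/Ki.
α = Vmax/Vmax,app = 2.07/1.27 = 1.630.
Since α = 1 + [I]/Ki, [I]/Ki = 1.630 − 1 = 0.6299 and Ki = 4.35/0.6299 = 6.91 µM.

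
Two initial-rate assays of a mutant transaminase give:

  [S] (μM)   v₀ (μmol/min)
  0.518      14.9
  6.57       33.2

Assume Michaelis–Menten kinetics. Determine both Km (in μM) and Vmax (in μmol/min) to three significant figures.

In reciprocal form, 1/v = (Km/Vmax)·(1/[S]) + 1/Vmax. The two points give (1/[S], 1/v) = (1.931, 0.06711) and (0.1522, 0.03012).
Slope = (0.06711 − 0.03012)/(1.931 − 0.1522) = 0.02080; intercept = 0.06711 − 0.02080×1.931 = 0.02695.
Vmax = 1/intercept = 37.1 μmol/min; Km = slope × Vmax = 0.02080 × 37.1 = 0.772 μM.

Km = 0.772 μM; Vmax = 37.1 μmol/min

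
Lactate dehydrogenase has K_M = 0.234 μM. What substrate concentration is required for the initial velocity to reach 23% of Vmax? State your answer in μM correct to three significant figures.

0.0699 μM

v/Vmax = [S]/(Km+[S]) = 0.23, so [S] = Km·0.23/(1 − 0.23) = 0.234 × 0.2987.
[S] = 0.0699 μM.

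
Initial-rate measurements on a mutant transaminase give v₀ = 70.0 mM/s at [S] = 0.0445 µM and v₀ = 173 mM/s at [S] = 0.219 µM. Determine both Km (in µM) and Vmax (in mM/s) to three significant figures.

From v = Vmax[S]/(Km+[S]), each point gives Vmax = v(Km+[S])/[S].
Equating: 70.0(Km+0.0445)/0.0445 = 173(Km+0.219)/0.219.
1573·Km + 70.0 = 790.0·Km + 173, so (1573 − 790.0)·Km = 173 − 70.0.
Km = 103.0/783.1 = 0.132 µM; then Vmax = 70.0(0.132+0.0445)/0.0445 = 277 mM/s.

Km = 0.132 µM; Vmax = 277 mM/s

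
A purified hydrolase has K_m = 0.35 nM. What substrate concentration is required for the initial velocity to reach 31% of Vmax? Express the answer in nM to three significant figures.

v/Vmax = [S]/(Km+[S]) = 0.31, so [S] = Km·0.31/(1 − 0.31) = 0.35 × 0.4493.
[S] = 0.157 nM.

0.157 nM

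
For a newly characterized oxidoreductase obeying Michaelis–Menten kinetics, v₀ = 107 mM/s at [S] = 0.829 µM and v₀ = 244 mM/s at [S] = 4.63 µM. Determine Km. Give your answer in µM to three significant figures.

1.79 µM

From v = Vmax[S]/(Km+[S]), each point gives Vmax = v(Km+[S])/[S].
Equating: 107(Km+0.829)/0.829 = 244(Km+4.63)/4.63.
129.1·Km + 107 = 52.70·Km + 244, so (129.1 − 52.70)·Km = 244 − 107.
Km = 137.0/76.37 = 1.79 µM; then Vmax = 107(1.79+0.829)/0.829 = 339 mM/s.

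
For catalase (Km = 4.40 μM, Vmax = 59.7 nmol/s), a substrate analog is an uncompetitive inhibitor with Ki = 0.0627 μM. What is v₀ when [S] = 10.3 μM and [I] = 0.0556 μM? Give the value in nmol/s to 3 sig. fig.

With α = 1 + [I]/Ki = 1 + 0.0556/0.0627 = 1.887, the uncompetitive rate law is v = (Vmax/α)·[S] / (Km/α + [S]).
v = (59.7/1.887)×10.3 / (4.40/1.887 + 10.3) = 325.9/12.63 = 25.8 nmol/s.

25.8 nmol/s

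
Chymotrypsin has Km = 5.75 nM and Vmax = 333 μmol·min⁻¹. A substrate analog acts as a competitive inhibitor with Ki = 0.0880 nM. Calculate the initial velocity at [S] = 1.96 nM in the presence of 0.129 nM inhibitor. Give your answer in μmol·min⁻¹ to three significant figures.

With α = 1 + [I]/Ki = 1 + 0.129/0.0880 = 2.466, the competitive rate law is v = Vmax[S] / (αKm + [S]).
v = 333×1.96 / (2.466×5.75 + 1.96) = 652.7/16.14 = 40.4 μmol·min⁻¹.

40.4 μmol·min⁻¹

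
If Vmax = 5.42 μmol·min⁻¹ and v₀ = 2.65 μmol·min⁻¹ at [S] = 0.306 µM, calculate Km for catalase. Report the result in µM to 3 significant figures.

v/Vmax = 2.65/5.42 = 0.4889 = [S]/(Km+[S]).
So Km + [S] = [S]/0.4889 = 0.6259 µM, giving Km = 0.6259 − 0.306 = 0.320 µM.

0.320 µM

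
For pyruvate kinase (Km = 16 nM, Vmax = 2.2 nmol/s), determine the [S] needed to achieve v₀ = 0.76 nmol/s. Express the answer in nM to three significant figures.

Rearranging v = Vmax[S]/(Km+[S]) gives [S] = Km·v/(Vmax − v).
[S] = 16 × 0.76 / (2.2 − 0.76) = 12.16/1.440 = 8.44 nM.

8.44 nM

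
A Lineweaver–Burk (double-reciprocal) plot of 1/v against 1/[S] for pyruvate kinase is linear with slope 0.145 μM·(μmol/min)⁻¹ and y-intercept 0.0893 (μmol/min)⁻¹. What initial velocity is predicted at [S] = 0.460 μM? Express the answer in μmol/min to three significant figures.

2.47 μmol/min

The y-intercept is 1/Vmax, so Vmax = 1/0.0893 = 11.2 μmol/min.
The slope is Km/Vmax, so Km = 0.145 × 11.2 = 1.62 μM.
Then v = 11.2 × 0.460/(1.62 + 0.460) = 2.47 μmol/min.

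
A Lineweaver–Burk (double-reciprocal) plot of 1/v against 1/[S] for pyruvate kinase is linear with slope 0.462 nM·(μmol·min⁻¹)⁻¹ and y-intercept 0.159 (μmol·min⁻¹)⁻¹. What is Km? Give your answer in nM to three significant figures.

2.91 nM

y-intercept = 1/Vmax ⇒ Vmax = 6.29 μmol·min⁻¹; slope = Km/Vmax ⇒ Km = slope × Vmax.
Km = 0.462 × 6.29 = 2.91 nM.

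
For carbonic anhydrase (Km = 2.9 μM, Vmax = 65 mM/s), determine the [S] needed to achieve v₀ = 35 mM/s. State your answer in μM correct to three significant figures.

The required fractional saturation is v/Vmax = 35/65 = 0.5385.
Then [S]/(Km+[S]) = 0.5385 ⇒ [S] = 2.9 × 0.5385/(1 − 0.5385) = 3.38 μM.

3.38 μM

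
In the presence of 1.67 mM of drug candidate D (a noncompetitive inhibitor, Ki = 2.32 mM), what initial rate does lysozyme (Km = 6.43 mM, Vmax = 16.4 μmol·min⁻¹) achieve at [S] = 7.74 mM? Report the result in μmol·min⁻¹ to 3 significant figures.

With α = 1 + [I]/Ki = 1 + 1.67/2.32 = 1.720, the noncompetitive rate law is v = (Vmax/α)·[S] / (Km + [S]).
v = (16.4/1.720)×7.74 / (6.43 + 7.74) = 73.81/14.17 = 5.21 μmol·min⁻¹.

5.21 μmol·min⁻¹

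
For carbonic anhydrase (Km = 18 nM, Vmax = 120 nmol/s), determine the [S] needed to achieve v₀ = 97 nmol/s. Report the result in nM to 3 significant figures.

75.9 nM

The required fractional saturation is v/Vmax = 97/120 = 0.8083.
Then [S]/(Km+[S]) = 0.8083 ⇒ [S] = 18 × 0.8083/(1 − 0.8083) = 75.9 nM.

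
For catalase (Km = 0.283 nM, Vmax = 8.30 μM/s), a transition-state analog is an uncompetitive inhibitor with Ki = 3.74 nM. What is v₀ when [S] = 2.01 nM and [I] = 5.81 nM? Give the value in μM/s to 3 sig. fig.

α = 1 + [I]/Ki = 1 + 5.81/3.74 = 2.553.
For an uncompetitive inhibitor, both parameters are divided by α, giving Vmax/α and Km/α: Km,app = 0.111 nM, Vmax,app = 3.25 μM/s.
v = Vmax,app·[S]/(Km,app + [S]) = 3.25 × 2.01/(0.111 + 2.01) = 3.08 μM/s.

3.08 μM/s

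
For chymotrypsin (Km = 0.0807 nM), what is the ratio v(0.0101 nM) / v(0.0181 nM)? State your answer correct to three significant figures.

0.607

Since Vmax cancels, v₂/v₁ = [S]₂(Km+[S]₁) / [S]₁(Km+[S]₂).
= 0.0101×(0.0807+0.0181) / (0.0181×(0.0807+0.0101)) = 0.0009979/0.001643 = 0.607.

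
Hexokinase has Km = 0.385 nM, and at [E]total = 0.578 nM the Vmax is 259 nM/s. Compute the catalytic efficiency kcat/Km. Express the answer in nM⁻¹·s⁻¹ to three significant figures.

kcat = Vmax/[E]total = 259/0.578 = 448 s⁻¹.
kcat/Km = 448/0.385 = 1160 nM⁻¹·s⁻¹.

1160 nM⁻¹·s⁻¹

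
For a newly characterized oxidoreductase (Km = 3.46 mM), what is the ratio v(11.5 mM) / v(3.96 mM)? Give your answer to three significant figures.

Since Vmax cancels, v₂/v₁ = [S]₂(Km+[S]₁) / [S]₁(Km+[S]₂).
= 11.5×(3.46+3.96) / (3.96×(3.46+11.5)) = 85.33/59.24 = 1.44.

1.44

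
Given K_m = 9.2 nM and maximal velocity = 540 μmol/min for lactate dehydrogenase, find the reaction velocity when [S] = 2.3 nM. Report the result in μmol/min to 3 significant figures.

[S]/(Km+[S]) = 2.3/11.50 = 0.2000, the fractional saturation.
v = 0.2000 × Vmax = 0.2000 × 540 = 108 μmol/min.

108 μmol/min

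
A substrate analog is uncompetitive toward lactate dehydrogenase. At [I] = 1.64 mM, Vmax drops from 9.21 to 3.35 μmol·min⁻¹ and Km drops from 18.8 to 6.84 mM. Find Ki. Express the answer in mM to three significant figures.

0.938 mM

Uncompetitive: Vmax,app = Vmax/α (and Km,app = Km/α) with α = 1 + [I]/Ki.
α = Vmax/Vmax,app = 9.21/3.35 = 2.749.
Since α = 1 + [I]/Ki, [I]/Ki = 2.749 − 1 = 1.749 and Ki = 1.64/1.749 = 0.938 mM.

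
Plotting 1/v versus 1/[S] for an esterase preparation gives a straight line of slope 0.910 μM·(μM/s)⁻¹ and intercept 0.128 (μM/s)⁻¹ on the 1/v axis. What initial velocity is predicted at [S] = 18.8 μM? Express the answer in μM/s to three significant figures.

5.67 μM/s

The y-intercept is 1/Vmax, so Vmax = 1/0.128 = 7.81 μM/s.
The slope is Km/Vmax, so Km = 0.910 × 7.81 = 7.11 μM.
Then v = 7.81 × 18.8/(7.11 + 18.8) = 5.67 μM/s.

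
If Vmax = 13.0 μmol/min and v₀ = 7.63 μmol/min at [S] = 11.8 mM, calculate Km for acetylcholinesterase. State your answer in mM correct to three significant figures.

From v = Vmax[S]/(Km+[S]), Km = [S](Vmax − v)/v.
Km = 11.8 × (13.0 − 7.63) / 7.63 = 63.37/7.63 = 8.30 mM.

8.30 mM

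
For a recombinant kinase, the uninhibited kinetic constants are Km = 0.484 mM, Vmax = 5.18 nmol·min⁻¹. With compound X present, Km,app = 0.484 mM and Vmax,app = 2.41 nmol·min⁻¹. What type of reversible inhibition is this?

Vmax decreases (5.18 → 2.41 nmol·min⁻¹) while Km is unchanged — pure noncompetitive inhibition.

noncompetitive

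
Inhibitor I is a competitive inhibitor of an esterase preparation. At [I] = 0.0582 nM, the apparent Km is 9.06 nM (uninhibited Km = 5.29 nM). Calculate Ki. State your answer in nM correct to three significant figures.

Competitive: Km,app = α·Km with α = 1 + [I]/Ki.
α = Km,app/Km = 9.06/5.29 = 1.713.
Since α = 1 + [I]/Ki, [I]/Ki = 1.713 − 1 = 0.7127 and Ki = 0.0582/0.7127 = 0.0817 nM.

0.0817 nM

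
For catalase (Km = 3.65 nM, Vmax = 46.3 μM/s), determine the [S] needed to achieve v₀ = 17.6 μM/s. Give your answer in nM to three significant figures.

Rearranging v = Vmax[S]/(Km+[S]) gives [S] = Km·v/(Vmax − v).
[S] = 3.65 × 17.6 / (46.3 − 17.6) = 64.24/28.70 = 2.24 nM.

2.24 nM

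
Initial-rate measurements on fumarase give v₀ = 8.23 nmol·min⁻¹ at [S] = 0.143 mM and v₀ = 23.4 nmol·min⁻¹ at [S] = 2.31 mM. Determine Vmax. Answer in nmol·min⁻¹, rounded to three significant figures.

26.6 nmol·min⁻¹

In reciprocal form, 1/v = (Km/Vmax)·(1/[S]) + 1/Vmax. The two points give (1/[S], 1/v) = (6.993, 0.1215) and (0.4329, 0.04274).
Slope = (0.1215 − 0.04274)/(6.993 − 0.4329) = 0.01201; intercept = 0.1215 − 0.01201×6.993 = 0.03754.
Vmax = 1/intercept = 26.6 nmol·min⁻¹; Km = slope × Vmax = 0.01201 × 26.6 = 0.320 mM.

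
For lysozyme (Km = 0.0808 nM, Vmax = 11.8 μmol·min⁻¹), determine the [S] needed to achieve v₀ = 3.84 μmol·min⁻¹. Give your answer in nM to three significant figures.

Rearranging v = Vmax[S]/(Km+[S]) gives [S] = Km·v/(Vmax − v).
[S] = 0.0808 × 3.84 / (11.8 − 3.84) = 0.3103/7.960 = 0.0390 nM.

0.0390 nM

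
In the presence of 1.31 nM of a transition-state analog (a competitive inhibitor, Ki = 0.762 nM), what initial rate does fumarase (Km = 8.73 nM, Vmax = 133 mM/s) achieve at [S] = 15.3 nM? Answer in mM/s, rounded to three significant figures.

α = 1 + [I]/Ki = 1 + 1.31/0.762 = 2.719.
For a competitive inhibitor, Vmax is unchanged and the apparent Km becomes α·Km: Km,app = 23.7 nM, Vmax,app = 133 mM/s.
v = Vmax,app·[S]/(Km,app + [S]) = 133 × 15.3/(23.7 + 15.3) = 52.1 mM/s.

52.1 mM/s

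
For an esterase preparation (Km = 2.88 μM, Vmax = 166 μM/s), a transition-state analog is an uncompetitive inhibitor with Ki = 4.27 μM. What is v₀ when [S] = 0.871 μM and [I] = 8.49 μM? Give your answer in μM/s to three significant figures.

α = 1 + [I]/Ki = 1 + 8.49/4.27 = 2.988.
For an uncompetitive inhibitor, both parameters are divided by α, giving Vmax/α and Km/α: Km,app = 0.964 μM, Vmax,app = 55.6 μM/s.
v = Vmax,app·[S]/(Km,app + [S]) = 55.6 × 0.871/(0.964 + 0.871) = 26.4 μM/s.

26.4 μM/s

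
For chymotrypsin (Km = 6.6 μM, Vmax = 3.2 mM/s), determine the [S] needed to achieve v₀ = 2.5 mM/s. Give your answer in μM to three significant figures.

23.6 μM

The required fractional saturation is v/Vmax = 2.5/3.2 = 0.7812.
Then [S]/(Km+[S]) = 0.7812 ⇒ [S] = 6.6 × 0.7812/(1 − 0.7812) = 23.6 μM.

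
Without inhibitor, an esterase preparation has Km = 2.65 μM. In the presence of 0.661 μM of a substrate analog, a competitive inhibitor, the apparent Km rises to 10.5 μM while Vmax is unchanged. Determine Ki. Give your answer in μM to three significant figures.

0.223 μM

Competitive: Km,app = α·Km with α = 1 + [I]/Ki.
α = Km,app/Km = 10.5/2.65 = 3.962.
Ki = [I]/(α − 1) = 0.661/2.962 = 0.223 μM.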